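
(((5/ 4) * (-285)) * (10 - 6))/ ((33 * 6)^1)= -475/ 66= -7.20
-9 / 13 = -0.69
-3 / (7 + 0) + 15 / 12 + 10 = 303 / 28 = 10.82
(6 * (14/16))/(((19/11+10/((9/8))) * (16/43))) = 89397/67264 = 1.33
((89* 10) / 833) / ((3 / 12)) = 3560 / 833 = 4.27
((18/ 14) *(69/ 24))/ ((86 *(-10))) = -207/ 48160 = -0.00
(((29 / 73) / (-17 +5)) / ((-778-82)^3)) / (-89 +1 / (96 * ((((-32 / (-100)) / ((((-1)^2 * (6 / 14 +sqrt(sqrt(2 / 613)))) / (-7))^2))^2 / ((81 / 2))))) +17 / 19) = 7176253962764944363376 / (58765611375 * (-206717791101642825654272 +11875 * (7 * 2^(1 / 4) * 613^(3 / 4) +1839)^4)) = -0.00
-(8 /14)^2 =-16 /49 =-0.33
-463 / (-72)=463 / 72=6.43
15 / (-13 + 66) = 0.28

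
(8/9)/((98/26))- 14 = -13.76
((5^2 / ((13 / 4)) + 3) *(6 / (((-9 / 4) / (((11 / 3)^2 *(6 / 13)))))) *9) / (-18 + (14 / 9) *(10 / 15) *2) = 3632904 / 36335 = 99.98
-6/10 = -3/5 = -0.60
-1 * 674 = -674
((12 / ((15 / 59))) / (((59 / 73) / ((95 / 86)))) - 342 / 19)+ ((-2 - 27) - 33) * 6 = -325.49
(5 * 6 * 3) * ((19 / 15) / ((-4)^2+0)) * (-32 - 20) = -741 / 2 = -370.50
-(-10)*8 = 80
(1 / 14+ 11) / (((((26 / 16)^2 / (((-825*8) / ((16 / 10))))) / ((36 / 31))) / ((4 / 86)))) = -47520000 / 50869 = -934.16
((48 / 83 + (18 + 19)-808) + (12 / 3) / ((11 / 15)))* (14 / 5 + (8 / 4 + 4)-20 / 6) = -3818002 / 913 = -4181.82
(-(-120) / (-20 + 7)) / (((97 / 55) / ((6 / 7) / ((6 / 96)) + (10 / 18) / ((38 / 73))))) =-38925700 / 503139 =-77.37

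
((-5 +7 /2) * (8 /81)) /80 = -1 /540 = -0.00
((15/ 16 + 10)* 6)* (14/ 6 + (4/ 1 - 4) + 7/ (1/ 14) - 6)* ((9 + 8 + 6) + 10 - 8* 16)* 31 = -145851125/ 8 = -18231390.62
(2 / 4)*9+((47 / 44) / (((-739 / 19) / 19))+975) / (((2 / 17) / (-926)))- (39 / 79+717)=-19704554187071 / 2568764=-7670830.87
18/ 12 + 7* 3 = 45/ 2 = 22.50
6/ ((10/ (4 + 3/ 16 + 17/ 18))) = 739/ 240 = 3.08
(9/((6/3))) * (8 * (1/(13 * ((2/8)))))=11.08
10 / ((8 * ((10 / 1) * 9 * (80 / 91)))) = 91 / 5760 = 0.02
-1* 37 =-37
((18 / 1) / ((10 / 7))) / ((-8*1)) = -63 / 40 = -1.58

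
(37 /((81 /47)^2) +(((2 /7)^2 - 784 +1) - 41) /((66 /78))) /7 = -137.32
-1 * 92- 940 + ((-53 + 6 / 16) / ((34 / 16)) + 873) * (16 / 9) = 72824 / 153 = 475.97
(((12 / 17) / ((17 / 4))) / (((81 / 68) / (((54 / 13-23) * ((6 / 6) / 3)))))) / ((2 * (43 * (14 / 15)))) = -2800 / 256581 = -0.01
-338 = -338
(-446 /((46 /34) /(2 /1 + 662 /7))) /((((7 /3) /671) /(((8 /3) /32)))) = -859791218 /1127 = -762902.59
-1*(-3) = 3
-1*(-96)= 96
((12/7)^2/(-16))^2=81/2401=0.03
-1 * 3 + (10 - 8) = -1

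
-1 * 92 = -92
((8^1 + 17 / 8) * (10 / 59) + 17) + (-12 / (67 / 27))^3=-6698414693 / 70980068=-94.37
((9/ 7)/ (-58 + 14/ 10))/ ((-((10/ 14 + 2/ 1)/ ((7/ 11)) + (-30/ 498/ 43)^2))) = 1337464905/ 251133565514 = 0.01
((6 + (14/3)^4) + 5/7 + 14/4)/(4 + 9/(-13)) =146.47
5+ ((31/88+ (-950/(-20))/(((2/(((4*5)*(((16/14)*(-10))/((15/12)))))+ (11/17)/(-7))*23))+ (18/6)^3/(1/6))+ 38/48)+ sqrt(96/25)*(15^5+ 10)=3541525205/23902428+ 607508*sqrt(6)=1488232.78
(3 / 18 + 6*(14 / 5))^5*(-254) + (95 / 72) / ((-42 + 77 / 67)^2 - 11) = -807253714031377094323 / 2260443712500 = -357121794.08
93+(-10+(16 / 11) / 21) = 19189 / 231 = 83.07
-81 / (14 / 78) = -451.29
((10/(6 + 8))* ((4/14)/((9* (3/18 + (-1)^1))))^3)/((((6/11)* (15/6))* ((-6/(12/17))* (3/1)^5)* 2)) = 704/100425126375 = 0.00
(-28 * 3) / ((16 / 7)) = -36.75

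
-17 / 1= -17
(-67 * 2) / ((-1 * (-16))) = -67 / 8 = -8.38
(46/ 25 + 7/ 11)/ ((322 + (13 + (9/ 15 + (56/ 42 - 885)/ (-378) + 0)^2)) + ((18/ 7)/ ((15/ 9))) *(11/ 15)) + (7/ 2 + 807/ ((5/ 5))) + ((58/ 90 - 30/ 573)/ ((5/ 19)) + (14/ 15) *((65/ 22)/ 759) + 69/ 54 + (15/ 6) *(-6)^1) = 1059209871623556153749/ 1325605502292783525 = 799.04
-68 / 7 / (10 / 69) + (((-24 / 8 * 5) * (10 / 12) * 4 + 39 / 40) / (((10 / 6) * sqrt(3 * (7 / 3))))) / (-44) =-2346 / 35 + 5883 * sqrt(7) / 61600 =-66.78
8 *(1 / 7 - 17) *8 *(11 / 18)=-41536 / 63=-659.30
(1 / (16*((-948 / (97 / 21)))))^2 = 9409 / 101460086784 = 0.00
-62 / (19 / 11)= -682 / 19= -35.89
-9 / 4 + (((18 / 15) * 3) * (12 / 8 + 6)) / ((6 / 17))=297 / 4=74.25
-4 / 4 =-1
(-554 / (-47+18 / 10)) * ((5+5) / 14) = 6925 / 791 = 8.75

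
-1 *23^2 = -529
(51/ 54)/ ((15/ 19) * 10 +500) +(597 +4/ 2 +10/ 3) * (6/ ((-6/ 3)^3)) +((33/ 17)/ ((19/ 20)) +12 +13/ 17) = -6128641874/ 14026275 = -436.94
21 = 21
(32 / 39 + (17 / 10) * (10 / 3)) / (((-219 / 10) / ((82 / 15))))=-1.62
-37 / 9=-4.11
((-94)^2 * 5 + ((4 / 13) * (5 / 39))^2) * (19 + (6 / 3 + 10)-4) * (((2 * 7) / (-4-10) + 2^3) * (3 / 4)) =6262515.22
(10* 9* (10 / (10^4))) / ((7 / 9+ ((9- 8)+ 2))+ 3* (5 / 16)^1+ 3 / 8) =324 / 18325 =0.02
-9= -9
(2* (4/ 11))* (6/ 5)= 48/ 55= 0.87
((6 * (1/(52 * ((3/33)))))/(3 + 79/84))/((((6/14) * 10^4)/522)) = 422037/10757500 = 0.04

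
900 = 900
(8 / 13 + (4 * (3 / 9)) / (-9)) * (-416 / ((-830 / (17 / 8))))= 5576 / 11205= 0.50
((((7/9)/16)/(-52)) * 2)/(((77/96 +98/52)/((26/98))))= -13/70413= -0.00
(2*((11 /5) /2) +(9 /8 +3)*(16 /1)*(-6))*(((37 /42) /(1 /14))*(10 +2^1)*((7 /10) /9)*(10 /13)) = -2039884 /585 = -3486.98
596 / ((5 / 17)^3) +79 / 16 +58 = 46976243 / 2000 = 23488.12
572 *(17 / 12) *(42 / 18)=17017 / 9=1890.78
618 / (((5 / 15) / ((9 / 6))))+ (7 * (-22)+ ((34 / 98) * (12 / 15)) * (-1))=643547 / 245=2626.72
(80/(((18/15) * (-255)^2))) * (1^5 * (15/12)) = 10/7803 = 0.00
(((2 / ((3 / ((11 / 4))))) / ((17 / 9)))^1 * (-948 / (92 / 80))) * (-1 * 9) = 2815560 / 391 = 7200.92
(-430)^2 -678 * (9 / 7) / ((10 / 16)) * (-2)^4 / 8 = 182110.51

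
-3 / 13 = -0.23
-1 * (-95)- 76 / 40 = 93.10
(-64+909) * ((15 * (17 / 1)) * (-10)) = -2154750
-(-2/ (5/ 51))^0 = -1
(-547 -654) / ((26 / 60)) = -36030 / 13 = -2771.54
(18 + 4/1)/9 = 2.44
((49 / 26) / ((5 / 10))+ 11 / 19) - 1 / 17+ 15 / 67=1269722 / 281333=4.51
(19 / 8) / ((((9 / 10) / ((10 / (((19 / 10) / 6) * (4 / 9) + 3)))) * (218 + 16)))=2375 / 66144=0.04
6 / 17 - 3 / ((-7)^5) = 100893 / 285719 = 0.35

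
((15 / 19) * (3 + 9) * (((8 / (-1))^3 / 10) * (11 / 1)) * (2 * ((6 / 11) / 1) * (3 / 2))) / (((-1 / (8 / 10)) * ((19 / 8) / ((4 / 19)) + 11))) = 21233664 / 67735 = 313.48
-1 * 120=-120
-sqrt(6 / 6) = -1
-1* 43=-43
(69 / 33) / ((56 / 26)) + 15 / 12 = 171 / 77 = 2.22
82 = 82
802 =802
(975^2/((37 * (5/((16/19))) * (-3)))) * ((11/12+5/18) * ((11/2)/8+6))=-97196125/8436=-11521.59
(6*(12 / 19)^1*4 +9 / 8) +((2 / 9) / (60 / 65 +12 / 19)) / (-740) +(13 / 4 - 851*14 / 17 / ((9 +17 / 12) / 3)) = -182.30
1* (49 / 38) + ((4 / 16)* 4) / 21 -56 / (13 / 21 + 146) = 2346845 / 2457042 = 0.96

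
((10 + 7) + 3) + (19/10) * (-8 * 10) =-132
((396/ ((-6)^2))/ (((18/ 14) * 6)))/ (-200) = -77/ 10800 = -0.01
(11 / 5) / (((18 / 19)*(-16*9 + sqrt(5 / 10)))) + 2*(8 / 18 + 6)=24023084 / 1866195 - 209*sqrt(2) / 3732390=12.87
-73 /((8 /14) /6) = -1533 /2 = -766.50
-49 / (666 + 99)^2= -49 / 585225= -0.00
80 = 80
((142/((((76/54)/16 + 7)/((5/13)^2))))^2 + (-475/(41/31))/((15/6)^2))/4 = -33404299541269/2744780674961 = -12.17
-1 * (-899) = 899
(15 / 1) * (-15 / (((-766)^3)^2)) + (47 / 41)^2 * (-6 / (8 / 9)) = -3012118867719195665697 / 339578613861540652096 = -8.87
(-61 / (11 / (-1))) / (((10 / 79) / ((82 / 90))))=197579 / 4950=39.91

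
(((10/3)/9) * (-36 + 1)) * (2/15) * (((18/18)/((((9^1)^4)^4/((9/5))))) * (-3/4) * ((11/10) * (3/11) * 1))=7/18530201888518410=0.00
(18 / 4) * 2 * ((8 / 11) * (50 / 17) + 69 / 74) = 382527 / 13838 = 27.64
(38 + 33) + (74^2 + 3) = 5550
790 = 790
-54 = -54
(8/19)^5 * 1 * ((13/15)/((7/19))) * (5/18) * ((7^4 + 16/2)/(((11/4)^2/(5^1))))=13.77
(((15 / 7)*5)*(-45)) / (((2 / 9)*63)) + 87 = 5151 / 98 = 52.56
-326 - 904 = -1230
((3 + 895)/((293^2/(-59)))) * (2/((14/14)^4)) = -1.23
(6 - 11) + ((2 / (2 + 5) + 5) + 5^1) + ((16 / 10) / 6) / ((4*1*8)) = 4447 / 840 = 5.29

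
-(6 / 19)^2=-36 / 361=-0.10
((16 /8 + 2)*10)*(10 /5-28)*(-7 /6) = 3640 /3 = 1213.33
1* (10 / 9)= 10 / 9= 1.11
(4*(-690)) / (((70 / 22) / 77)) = -66792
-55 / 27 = -2.04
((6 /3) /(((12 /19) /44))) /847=38 /231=0.16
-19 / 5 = -3.80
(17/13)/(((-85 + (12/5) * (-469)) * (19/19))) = -85/78689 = -0.00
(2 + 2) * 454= 1816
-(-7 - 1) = 8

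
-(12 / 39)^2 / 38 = -8 / 3211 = -0.00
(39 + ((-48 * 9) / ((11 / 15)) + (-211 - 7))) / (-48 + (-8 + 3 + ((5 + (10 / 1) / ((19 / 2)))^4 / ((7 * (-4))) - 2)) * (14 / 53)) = 116714705674 / 9498684679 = 12.29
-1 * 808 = -808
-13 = -13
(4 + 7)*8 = 88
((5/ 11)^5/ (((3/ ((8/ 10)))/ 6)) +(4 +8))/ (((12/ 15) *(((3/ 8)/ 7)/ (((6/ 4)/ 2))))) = 33908210/ 161051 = 210.54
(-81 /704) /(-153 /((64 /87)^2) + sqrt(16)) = 5184 /12558403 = 0.00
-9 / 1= -9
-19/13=-1.46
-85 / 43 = -1.98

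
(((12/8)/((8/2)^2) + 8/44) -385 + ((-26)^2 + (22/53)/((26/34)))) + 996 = 1287.82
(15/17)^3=3375/4913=0.69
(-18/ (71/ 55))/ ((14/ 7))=-495/ 71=-6.97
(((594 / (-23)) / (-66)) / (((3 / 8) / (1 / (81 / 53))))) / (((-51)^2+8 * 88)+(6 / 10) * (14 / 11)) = 23320 / 112908357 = 0.00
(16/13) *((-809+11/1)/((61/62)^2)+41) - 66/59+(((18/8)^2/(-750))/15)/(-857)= -3632238078384149/3762898460000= -965.28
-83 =-83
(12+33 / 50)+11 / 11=683 / 50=13.66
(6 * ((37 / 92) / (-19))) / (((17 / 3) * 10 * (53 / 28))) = -2331 / 1968685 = -0.00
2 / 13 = 0.15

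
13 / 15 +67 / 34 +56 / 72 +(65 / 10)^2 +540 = 1792747 / 3060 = 585.87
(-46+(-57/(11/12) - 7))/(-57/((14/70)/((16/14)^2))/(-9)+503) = -0.21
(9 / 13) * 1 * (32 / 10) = 144 / 65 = 2.22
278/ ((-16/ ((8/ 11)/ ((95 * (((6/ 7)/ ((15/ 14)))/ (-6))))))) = 417/ 418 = 1.00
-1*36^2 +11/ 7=-9061/ 7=-1294.43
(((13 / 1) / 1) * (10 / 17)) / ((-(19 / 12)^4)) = -2695680 / 2215457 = -1.22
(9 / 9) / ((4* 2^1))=1 / 8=0.12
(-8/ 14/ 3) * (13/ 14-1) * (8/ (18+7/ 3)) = 0.01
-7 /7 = -1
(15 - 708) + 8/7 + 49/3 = -14186/21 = -675.52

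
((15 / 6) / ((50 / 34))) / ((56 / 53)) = 901 / 560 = 1.61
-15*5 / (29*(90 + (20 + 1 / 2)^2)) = -300 / 59189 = -0.01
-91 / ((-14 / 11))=143 / 2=71.50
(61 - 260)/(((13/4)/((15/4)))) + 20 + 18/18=-2712/13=-208.62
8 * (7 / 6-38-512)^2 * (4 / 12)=21687698 / 27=803248.07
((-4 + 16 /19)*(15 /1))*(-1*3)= 2700 /19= 142.11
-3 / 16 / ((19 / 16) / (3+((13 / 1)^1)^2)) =-516 / 19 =-27.16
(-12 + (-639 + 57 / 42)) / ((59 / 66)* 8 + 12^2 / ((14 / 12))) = -300135 / 60328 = -4.98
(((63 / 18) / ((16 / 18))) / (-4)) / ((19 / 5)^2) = -1575 / 23104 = -0.07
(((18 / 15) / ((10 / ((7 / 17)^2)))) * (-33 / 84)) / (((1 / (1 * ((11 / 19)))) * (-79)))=2541 / 43378900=0.00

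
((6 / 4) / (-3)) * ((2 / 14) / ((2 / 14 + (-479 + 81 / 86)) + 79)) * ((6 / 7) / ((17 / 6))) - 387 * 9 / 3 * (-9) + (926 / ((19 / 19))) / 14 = 33388491438 / 3175277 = 10515.14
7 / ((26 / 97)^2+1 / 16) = 1053808 / 20225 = 52.10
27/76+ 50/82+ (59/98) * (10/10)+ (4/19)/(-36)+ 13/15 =16681421/6870780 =2.43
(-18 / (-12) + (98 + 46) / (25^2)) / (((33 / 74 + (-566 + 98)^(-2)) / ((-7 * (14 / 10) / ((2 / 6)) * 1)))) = -1288360166184 / 11293540625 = -114.08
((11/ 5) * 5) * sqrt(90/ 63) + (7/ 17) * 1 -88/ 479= 1857/ 8143 + 11 * sqrt(70)/ 7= 13.38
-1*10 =-10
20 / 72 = 5 / 18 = 0.28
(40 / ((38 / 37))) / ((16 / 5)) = 925 / 76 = 12.17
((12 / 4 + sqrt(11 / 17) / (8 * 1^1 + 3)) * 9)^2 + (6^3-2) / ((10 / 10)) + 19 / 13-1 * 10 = 486 * sqrt(187) / 187 + 2272729 / 2431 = 970.43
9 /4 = 2.25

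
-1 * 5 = -5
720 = 720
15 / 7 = 2.14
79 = 79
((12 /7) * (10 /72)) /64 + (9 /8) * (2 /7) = 437 /1344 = 0.33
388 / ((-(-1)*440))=97 / 110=0.88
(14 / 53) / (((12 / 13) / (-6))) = -91 / 53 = -1.72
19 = 19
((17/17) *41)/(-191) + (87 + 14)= 19250/191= 100.79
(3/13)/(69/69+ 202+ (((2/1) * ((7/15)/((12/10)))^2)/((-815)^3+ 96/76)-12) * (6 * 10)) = -833127452181/1866483202157197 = -0.00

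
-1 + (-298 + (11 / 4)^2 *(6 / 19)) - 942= -188269 / 152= -1238.61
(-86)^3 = -636056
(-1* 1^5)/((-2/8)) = 4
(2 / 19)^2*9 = 36 / 361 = 0.10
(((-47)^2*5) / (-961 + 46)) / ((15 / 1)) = -2209 / 2745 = -0.80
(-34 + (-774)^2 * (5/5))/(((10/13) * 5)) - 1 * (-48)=3894973/25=155798.92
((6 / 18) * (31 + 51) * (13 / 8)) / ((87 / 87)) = 44.42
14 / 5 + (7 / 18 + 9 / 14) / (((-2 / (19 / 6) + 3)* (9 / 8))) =81322 / 25515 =3.19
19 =19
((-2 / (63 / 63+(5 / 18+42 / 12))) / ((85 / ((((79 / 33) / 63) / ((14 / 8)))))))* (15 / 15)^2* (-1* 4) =2528 / 5910135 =0.00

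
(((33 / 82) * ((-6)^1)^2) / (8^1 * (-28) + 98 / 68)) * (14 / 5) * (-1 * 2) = 80784 / 221605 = 0.36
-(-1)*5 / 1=5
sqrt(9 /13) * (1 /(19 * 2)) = 3 * sqrt(13) /494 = 0.02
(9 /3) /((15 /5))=1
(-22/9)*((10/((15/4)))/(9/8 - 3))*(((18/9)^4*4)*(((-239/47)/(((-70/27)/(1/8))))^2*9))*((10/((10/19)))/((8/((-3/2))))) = -5802008454/13530125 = -428.82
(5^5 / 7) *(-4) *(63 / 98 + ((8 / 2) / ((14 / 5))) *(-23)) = 2818750 / 49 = 57525.51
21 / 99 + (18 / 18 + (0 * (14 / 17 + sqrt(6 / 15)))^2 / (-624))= 40 / 33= 1.21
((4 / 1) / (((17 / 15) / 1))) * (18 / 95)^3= 69984 / 2915075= 0.02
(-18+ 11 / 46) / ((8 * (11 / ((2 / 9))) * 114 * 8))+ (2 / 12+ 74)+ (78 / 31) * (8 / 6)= 2101250699 / 27105408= 77.52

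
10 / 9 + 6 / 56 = 307 / 252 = 1.22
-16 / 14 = -1.14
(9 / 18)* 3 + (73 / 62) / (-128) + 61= 495927 / 7936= 62.49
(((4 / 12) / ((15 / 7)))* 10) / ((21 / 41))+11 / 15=509 / 135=3.77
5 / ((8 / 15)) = 75 / 8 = 9.38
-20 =-20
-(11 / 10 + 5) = -61 / 10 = -6.10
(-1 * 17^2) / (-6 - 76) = 289 / 82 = 3.52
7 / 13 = 0.54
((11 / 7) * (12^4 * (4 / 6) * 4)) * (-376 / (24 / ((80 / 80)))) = -9529344 / 7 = -1361334.86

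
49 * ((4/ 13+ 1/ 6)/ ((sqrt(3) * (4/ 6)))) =20.13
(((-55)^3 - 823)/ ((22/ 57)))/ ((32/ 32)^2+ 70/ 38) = -30179239/ 198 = -152420.40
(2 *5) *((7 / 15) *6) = 28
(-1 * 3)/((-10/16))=24/5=4.80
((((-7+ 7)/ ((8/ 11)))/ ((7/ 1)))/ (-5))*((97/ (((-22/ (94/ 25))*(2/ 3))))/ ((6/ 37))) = 0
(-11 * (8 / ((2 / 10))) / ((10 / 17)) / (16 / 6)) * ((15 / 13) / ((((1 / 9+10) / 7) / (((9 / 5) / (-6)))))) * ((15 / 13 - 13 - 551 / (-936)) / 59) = -53201313 / 4147936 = -12.83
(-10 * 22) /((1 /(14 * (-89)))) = 274120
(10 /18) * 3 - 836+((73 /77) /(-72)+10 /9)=-513273 /616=-833.24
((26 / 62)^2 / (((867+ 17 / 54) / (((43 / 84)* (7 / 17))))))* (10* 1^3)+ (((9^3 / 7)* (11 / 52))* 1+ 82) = 5794760794385 / 55702439156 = 104.03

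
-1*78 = -78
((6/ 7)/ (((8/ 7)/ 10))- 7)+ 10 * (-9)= -179/ 2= -89.50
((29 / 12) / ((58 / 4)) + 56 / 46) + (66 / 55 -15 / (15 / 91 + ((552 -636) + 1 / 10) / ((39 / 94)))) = 126472462 / 47576535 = 2.66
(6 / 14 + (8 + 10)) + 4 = 157 / 7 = 22.43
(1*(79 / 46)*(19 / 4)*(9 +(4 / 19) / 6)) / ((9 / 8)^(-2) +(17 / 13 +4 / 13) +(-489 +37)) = -14280435 / 87109832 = -0.16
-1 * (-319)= 319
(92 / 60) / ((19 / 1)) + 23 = 6578 / 285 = 23.08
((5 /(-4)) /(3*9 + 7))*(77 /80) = -77 /2176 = -0.04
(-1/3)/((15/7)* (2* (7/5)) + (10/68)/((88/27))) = -2992/54261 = -0.06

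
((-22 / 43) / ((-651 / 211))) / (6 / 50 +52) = 116050 / 36474879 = 0.00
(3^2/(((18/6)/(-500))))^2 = 2250000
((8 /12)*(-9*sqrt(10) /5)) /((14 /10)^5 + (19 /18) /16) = -1080000*sqrt(10) /4899791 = -0.70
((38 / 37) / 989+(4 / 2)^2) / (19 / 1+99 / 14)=409948 / 2671289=0.15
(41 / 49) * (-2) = -82 / 49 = -1.67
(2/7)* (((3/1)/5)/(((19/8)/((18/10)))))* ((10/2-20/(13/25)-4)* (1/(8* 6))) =-4383/43225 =-0.10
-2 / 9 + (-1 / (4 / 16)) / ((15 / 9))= -118 / 45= -2.62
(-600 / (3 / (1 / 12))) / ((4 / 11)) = -275 / 6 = -45.83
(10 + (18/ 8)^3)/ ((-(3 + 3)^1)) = -1369/ 384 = -3.57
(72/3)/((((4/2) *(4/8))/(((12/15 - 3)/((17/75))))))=-232.94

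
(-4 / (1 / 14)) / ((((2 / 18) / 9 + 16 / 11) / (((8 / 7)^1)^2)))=-456192 / 9149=-49.86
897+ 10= 907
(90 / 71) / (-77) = -90 / 5467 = -0.02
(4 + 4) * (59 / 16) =59 / 2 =29.50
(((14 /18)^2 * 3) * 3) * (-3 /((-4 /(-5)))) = -245 /12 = -20.42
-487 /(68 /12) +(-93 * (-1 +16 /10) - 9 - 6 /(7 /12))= -95811 /595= -161.03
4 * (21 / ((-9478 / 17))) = -102 / 677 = -0.15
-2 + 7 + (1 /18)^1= 91 /18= 5.06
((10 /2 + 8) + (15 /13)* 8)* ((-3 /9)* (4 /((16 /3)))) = -289 /52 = -5.56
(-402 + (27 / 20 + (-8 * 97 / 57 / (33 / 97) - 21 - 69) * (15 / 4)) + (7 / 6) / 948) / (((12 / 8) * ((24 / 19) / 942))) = -828881493563 / 1877040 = -441589.68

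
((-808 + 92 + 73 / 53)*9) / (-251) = 340875 / 13303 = 25.62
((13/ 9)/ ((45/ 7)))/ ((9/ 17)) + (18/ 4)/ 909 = 316139/ 736290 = 0.43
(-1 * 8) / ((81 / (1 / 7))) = -8 / 567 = -0.01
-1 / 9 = -0.11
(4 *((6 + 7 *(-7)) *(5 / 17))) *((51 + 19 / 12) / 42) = -135665 / 2142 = -63.34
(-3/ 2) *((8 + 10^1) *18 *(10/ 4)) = -1215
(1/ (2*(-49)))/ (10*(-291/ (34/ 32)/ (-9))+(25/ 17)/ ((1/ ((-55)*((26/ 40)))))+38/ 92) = -2346/ 57972047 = -0.00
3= 3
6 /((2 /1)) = 3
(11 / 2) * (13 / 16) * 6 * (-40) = -2145 / 2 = -1072.50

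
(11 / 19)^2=121 / 361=0.34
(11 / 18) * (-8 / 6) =-22 / 27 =-0.81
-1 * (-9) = 9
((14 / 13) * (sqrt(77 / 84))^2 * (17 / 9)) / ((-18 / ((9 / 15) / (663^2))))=-77 / 544548420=-0.00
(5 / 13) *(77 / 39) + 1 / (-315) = 40256 / 53235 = 0.76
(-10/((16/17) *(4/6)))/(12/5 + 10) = -1275/992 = -1.29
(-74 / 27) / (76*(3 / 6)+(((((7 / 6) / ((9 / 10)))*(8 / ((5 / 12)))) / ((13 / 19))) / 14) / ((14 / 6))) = -3367 / 48051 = -0.07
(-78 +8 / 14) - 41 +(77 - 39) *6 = 767 / 7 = 109.57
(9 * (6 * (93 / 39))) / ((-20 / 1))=-837 / 130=-6.44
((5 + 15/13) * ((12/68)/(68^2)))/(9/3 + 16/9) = 135/2746367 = 0.00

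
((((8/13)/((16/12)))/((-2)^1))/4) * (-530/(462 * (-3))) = -265/12012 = -0.02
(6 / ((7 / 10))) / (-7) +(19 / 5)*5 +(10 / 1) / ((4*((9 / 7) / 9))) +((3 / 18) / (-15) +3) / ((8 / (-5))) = 235723 / 7056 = 33.41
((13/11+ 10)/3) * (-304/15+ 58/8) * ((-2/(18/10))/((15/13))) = 37843/810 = 46.72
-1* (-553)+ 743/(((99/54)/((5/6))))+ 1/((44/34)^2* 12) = 890.78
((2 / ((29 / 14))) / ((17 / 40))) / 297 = 1120 / 146421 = 0.01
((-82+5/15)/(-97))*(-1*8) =-1960/291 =-6.74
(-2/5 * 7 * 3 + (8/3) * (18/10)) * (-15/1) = 54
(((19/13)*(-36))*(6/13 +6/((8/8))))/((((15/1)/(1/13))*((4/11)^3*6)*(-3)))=177023/87880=2.01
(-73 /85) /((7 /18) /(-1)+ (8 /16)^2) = 2628 /425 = 6.18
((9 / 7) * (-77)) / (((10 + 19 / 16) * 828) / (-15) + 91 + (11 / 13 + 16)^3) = -4350060 / 186932573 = -0.02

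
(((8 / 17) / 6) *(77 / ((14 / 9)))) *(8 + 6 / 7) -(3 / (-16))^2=1046481 / 30464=34.35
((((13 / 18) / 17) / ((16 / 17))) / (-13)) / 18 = -1 / 5184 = -0.00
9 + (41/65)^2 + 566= 575.40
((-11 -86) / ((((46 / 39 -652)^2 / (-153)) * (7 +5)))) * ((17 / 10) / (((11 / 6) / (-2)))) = -383743737 / 70867051640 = -0.01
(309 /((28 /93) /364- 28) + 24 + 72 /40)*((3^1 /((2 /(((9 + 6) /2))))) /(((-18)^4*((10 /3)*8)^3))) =416479 /4991533056000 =0.00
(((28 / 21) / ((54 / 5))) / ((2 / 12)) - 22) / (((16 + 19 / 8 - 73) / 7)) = 32144 / 11799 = 2.72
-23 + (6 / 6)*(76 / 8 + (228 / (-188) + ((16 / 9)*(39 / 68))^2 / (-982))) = -1766343941 / 120046554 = -14.71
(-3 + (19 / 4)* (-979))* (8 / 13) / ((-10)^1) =18613 / 65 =286.35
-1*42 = -42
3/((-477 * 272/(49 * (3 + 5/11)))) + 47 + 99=34727213/237864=146.00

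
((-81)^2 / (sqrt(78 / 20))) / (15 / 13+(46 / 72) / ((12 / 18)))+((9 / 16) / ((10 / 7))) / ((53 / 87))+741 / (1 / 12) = 52488 * sqrt(390) / 659+75409641 / 8480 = 10465.57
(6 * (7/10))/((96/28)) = 49/40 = 1.22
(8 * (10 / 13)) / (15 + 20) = 16 / 91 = 0.18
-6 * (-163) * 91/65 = 6846/5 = 1369.20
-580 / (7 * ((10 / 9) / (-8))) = 4176 / 7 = 596.57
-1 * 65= -65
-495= -495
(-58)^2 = 3364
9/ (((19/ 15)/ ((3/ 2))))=405/ 38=10.66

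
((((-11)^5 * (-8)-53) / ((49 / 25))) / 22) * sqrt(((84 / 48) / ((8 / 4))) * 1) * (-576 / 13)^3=-769401483264000 * sqrt(14) / 1184183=-2431074203.27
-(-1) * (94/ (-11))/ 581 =-94/ 6391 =-0.01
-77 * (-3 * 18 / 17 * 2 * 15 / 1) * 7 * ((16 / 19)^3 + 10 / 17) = 120692685960 / 1982251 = 60886.68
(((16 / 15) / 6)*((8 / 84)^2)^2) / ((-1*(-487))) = 128 / 4262051115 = 0.00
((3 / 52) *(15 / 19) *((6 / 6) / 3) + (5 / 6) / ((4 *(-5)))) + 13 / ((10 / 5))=38375 / 5928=6.47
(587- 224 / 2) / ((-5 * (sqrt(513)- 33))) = 95 * sqrt(57) / 192 + 1045 / 192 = 9.18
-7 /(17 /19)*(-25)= 3325 /17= 195.59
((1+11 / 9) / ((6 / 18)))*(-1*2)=-40 / 3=-13.33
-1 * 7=-7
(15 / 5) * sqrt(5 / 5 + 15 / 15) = 3 * sqrt(2) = 4.24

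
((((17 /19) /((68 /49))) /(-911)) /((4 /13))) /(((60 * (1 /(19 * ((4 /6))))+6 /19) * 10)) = -637 /13992960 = -0.00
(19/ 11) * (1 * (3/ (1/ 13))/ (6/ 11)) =247/ 2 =123.50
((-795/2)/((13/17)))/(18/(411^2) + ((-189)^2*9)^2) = -253663035/50436706303985326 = -0.00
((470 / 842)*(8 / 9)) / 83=1880 / 314487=0.01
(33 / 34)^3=35937 / 39304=0.91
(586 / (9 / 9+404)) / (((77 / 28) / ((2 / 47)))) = 0.02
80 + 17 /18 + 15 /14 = 5167 /63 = 82.02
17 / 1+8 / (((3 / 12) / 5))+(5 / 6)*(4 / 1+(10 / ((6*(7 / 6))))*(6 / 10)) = 3802 / 21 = 181.05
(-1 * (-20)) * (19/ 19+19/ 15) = 136/ 3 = 45.33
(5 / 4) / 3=5 / 12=0.42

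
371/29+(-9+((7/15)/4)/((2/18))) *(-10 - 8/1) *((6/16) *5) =281.11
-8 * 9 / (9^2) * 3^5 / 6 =-36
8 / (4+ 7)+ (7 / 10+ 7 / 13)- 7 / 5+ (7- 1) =9389 / 1430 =6.57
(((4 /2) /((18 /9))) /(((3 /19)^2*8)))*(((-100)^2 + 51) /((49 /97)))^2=1984927094.41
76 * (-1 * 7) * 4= -2128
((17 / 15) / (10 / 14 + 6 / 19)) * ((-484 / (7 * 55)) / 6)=-7106 / 30825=-0.23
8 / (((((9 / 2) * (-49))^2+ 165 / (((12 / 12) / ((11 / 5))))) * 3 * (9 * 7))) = 32 / 37031337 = 0.00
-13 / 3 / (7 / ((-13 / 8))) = 169 / 168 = 1.01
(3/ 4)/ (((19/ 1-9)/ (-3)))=-9/ 40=-0.22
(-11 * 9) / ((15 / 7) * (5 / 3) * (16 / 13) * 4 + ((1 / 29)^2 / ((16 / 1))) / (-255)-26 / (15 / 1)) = -30912401520 / 4948820677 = -6.25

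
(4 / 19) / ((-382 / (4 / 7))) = -8 / 25403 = -0.00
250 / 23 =10.87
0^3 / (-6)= 0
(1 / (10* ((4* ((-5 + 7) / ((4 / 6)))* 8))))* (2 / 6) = 1 / 2880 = 0.00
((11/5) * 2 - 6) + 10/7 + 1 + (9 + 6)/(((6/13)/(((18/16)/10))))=5023/1120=4.48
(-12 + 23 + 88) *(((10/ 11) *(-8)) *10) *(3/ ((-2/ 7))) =75600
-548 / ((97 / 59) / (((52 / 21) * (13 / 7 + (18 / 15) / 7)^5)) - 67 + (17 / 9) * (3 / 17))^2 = -151118371787366663570388783168 / 1224904789703461100734190475625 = -0.12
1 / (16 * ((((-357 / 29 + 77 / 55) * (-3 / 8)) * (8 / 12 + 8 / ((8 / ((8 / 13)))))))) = 377 / 31640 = 0.01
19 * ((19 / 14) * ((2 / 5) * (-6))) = -2166 / 35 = -61.89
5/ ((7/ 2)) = 10/ 7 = 1.43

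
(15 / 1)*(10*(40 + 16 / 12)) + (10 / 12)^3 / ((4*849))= 4547923325 / 733536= 6200.00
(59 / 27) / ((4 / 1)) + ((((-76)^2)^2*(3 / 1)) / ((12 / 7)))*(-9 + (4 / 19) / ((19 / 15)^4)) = -1068434405023 / 2052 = -520679534.61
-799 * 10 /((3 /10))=-79900 /3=-26633.33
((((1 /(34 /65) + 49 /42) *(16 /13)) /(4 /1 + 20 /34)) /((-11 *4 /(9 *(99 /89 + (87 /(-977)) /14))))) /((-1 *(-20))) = -211381503 /22630387780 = -0.01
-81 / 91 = -0.89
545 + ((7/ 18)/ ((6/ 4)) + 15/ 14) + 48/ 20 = 1037101/ 1890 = 548.73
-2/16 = -1/8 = -0.12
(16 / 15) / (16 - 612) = -4 / 2235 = -0.00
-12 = -12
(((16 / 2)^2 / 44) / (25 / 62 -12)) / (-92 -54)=496 / 577357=0.00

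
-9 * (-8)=72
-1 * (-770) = 770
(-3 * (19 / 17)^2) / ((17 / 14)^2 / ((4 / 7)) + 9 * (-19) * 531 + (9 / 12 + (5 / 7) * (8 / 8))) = 40432 / 979638617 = 0.00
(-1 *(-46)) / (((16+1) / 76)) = 3496 / 17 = 205.65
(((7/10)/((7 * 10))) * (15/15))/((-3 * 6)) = -1/1800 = -0.00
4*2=8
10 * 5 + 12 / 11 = 562 / 11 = 51.09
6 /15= 2 /5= 0.40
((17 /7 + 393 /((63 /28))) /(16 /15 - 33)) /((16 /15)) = -278925 /53648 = -5.20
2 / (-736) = -1 / 368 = -0.00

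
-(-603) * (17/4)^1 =10251/4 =2562.75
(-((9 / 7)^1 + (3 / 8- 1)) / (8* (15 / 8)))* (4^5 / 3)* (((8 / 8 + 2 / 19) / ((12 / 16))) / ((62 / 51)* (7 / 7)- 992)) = 161024 / 7200525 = 0.02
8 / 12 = 2 / 3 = 0.67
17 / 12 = 1.42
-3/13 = -0.23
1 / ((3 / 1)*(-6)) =-1 / 18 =-0.06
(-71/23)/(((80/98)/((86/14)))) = -21371/920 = -23.23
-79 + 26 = -53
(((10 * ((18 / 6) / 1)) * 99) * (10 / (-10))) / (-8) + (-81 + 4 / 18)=10457 / 36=290.47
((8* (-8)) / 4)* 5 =-80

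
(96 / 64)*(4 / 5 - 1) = -3 / 10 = -0.30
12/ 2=6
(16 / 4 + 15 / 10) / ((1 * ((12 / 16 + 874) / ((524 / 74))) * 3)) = 0.01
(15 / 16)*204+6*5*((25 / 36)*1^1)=2545 / 12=212.08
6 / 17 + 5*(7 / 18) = 703 / 306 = 2.30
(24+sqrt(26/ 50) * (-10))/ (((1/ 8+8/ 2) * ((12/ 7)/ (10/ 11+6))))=8512/ 363 - 2128 * sqrt(13)/ 1089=16.40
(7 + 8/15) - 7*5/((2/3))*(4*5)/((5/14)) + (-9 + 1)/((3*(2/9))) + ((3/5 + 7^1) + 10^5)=1455947/15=97063.13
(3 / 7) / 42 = 1 / 98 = 0.01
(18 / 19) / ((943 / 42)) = 756 / 17917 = 0.04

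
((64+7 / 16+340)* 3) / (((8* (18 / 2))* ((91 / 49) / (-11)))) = -166089 / 1664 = -99.81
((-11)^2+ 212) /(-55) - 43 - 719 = -42243 /55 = -768.05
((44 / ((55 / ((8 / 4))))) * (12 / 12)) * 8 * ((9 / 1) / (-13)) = -576 / 65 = -8.86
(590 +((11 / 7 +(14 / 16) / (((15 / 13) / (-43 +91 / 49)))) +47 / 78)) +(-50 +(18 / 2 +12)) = 1452289 / 2730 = 531.97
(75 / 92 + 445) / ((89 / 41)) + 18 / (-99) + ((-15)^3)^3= -3462516473706111 / 90068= -38443359169.81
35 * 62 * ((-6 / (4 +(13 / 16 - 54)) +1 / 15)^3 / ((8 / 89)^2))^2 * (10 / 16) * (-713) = -1184215094511536248196677505329529 / 1773682491929320224368640000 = -667659.01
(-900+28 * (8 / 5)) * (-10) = 8552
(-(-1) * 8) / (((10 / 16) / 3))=38.40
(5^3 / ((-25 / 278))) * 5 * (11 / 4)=-38225 / 2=-19112.50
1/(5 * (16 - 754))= -1/3690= -0.00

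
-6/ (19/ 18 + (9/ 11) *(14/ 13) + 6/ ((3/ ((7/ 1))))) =-0.38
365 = 365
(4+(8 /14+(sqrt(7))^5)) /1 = 32 /7+49 * sqrt(7) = 134.21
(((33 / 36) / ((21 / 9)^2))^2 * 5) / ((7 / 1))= 5445 / 268912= 0.02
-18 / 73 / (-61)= 18 / 4453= 0.00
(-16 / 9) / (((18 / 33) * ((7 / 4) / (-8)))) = 2816 / 189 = 14.90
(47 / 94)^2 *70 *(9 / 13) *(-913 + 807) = -1284.23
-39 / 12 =-13 / 4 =-3.25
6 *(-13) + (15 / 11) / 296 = -78.00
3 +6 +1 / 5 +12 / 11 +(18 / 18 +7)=1006 / 55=18.29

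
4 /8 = 0.50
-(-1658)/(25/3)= 4974/25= 198.96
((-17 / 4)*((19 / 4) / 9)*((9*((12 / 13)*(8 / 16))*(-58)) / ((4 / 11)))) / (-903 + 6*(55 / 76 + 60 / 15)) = -1957703 / 1152216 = -1.70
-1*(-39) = 39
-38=-38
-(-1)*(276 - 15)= 261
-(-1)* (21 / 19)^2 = 441 / 361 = 1.22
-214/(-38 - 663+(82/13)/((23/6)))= 0.31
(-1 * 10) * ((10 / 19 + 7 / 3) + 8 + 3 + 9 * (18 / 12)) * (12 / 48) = -68.40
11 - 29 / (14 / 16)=-155 / 7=-22.14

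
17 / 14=1.21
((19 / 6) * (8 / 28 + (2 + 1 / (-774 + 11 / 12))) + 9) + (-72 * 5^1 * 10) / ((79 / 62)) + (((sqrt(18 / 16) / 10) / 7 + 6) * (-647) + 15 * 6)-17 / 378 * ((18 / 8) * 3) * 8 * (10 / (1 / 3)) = -6683.74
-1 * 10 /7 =-10 /7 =-1.43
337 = 337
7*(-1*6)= -42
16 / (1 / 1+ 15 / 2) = 32 / 17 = 1.88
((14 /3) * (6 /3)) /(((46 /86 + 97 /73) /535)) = 4702222 /1755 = 2679.33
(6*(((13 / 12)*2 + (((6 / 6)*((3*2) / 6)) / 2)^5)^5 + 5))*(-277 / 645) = -127141846829887 / 876525649920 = -145.05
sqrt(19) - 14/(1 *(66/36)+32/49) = -4116/731+sqrt(19) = -1.27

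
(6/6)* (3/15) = 1/5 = 0.20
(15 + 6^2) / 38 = 51 / 38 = 1.34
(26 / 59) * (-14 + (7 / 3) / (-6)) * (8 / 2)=-13468 / 531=-25.36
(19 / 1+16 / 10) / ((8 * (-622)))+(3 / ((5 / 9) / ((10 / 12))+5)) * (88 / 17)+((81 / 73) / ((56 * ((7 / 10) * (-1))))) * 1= 69650145461 / 25719774640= 2.71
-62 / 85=-0.73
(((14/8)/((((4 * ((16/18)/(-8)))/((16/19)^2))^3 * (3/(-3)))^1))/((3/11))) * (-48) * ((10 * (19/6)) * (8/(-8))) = 98099527680/2476099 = 39618.58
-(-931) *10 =9310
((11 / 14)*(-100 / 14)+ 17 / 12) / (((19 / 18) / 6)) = -22203 / 931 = -23.85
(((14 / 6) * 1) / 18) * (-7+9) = 7 / 27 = 0.26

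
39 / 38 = 1.03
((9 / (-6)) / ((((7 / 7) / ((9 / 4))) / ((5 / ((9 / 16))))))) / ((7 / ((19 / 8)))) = -285 / 28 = -10.18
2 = 2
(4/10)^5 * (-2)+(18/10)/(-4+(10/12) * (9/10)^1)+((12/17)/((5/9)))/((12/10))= 334606/690625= 0.48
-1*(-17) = 17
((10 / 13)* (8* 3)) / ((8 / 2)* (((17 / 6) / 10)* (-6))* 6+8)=-300 / 533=-0.56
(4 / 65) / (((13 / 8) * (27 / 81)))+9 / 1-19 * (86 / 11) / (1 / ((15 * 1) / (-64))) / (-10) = 3350409 / 594880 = 5.63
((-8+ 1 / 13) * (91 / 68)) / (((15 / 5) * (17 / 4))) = -721 / 867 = -0.83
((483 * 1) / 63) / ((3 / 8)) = 184 / 9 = 20.44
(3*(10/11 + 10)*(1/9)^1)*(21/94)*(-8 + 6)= -1.62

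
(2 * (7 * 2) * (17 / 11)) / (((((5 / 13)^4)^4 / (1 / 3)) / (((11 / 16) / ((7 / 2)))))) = 11312082356114057297 / 915527343750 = 12355810.49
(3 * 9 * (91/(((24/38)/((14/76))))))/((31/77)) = 441441/248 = 1780.00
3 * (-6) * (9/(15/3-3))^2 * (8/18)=-162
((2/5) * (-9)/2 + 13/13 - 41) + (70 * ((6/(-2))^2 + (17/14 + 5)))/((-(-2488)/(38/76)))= -1034659/24880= -41.59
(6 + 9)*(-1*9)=-135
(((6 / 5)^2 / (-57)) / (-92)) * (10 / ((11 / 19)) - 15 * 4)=-282 / 24035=-0.01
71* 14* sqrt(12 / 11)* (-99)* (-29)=2980669.73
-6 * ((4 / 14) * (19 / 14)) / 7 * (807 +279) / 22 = -61902 / 3773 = -16.41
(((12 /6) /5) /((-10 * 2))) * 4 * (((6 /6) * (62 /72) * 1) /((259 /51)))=-527 /38850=-0.01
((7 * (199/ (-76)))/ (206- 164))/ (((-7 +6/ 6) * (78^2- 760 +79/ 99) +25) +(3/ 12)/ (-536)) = 586652/ 42914765587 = 0.00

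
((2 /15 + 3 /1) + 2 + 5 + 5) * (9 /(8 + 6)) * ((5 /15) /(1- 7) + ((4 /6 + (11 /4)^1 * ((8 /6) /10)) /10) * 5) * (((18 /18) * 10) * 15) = 18841 /28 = 672.89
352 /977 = 0.36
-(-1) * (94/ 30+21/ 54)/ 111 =317/ 9990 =0.03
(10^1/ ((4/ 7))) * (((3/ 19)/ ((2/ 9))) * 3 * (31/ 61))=87885/ 4636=18.96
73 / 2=36.50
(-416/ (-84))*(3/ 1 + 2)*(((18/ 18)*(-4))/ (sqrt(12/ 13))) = -1040*sqrt(39)/ 63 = -103.09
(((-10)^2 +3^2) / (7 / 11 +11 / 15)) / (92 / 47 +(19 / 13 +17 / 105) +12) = 104893425 / 20537072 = 5.11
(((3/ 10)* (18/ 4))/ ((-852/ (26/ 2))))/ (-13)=9/ 5680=0.00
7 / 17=0.41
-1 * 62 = -62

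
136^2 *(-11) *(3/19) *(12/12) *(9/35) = -5493312/665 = -8260.62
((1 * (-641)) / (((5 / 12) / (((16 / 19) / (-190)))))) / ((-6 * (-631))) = 10256 / 5694775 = 0.00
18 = 18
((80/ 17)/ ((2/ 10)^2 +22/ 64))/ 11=64000/ 57409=1.11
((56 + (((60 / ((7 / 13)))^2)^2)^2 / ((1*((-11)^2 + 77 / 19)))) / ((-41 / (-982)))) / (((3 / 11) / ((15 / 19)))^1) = 59174985944938619986512560 / 4490779979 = 13176995137070958.24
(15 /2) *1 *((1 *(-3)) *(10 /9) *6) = -150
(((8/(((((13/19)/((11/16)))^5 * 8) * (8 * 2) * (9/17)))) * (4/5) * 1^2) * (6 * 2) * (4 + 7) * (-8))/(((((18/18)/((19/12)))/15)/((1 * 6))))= -1416859015834097/97332232192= -14556.94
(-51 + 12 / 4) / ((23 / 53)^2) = -134832 / 529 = -254.88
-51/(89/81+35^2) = -0.04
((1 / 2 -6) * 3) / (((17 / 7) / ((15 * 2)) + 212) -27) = -3465 / 38867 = -0.09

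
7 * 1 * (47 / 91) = 47 / 13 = 3.62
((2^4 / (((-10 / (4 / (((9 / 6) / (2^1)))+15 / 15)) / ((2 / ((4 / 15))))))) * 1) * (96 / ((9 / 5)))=-4053.33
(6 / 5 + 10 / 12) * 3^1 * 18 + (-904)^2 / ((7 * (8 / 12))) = 6132963 / 35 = 175227.51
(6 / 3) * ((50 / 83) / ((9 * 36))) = 25 / 6723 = 0.00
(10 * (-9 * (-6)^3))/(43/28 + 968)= 181440/9049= 20.05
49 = 49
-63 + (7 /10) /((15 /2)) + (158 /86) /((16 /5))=-3216359 /51600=-62.33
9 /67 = 0.13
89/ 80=1.11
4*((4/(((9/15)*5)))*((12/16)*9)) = 36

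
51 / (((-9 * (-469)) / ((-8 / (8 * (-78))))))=17 / 109746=0.00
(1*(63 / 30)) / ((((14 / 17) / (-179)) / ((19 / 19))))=-9129 / 20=-456.45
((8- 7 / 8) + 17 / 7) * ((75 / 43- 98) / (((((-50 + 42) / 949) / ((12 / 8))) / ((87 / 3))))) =182824617495 / 38528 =4745240.28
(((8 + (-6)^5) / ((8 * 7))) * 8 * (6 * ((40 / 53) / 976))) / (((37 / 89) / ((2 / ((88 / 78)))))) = -21.95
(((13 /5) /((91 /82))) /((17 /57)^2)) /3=88806 /10115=8.78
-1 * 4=-4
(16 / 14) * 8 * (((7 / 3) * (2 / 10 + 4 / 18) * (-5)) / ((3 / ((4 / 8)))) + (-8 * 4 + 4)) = -21344 / 81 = -263.51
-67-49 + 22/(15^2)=-115.90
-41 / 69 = -0.59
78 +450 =528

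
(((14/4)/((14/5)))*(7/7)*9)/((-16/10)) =-225/32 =-7.03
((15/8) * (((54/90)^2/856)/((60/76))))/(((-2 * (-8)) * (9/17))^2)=5491/394444800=0.00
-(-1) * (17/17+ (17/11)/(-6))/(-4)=-49/264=-0.19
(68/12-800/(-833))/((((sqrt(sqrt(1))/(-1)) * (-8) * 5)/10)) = 16561/9996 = 1.66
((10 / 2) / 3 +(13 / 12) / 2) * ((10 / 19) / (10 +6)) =265 / 3648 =0.07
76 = 76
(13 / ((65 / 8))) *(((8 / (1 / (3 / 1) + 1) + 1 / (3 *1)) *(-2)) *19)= -5776 / 15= -385.07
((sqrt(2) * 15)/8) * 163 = 2445 * sqrt(2)/8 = 432.22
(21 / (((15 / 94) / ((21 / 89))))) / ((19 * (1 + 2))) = 4606 / 8455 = 0.54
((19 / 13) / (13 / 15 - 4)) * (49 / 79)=-13965 / 48269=-0.29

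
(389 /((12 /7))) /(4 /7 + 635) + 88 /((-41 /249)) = -1169056355 /2188908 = -534.08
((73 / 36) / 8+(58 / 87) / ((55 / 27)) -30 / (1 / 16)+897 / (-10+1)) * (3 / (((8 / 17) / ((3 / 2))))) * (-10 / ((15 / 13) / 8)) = 2027171341 / 5280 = 383933.97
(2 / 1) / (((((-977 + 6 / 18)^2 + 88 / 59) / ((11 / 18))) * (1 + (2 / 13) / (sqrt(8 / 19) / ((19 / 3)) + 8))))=480909 * sqrt(38) / 9757350336889988 + 6133167469 / 4878675168444994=0.00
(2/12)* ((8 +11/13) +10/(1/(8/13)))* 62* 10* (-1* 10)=-15500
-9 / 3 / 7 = -3 / 7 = -0.43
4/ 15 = 0.27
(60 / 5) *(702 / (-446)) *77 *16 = -5189184 / 223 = -23269.88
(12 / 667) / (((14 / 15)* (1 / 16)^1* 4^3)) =45 / 9338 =0.00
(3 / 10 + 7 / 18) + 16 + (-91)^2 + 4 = 373576 / 45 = 8301.69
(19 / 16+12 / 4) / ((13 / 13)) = 67 / 16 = 4.19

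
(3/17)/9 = 0.02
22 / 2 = 11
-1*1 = -1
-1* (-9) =9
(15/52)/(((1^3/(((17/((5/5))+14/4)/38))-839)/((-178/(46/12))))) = 54735/3420859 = 0.02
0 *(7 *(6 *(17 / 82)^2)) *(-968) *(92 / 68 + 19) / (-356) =0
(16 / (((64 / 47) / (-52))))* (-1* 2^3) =4888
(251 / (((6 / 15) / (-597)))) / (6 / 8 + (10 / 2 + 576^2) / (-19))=28470930 / 1327067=21.45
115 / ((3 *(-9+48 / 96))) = -230 / 51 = -4.51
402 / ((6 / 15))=1005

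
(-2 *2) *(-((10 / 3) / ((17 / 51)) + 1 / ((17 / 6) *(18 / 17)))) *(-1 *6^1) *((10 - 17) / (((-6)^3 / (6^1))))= -434 / 9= -48.22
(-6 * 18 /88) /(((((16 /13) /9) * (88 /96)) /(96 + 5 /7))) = -6415929 /6776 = -946.86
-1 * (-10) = 10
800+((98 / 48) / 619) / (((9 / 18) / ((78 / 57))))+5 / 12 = 112965679 / 141132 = 800.43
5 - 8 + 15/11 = -18/11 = -1.64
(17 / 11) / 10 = 0.15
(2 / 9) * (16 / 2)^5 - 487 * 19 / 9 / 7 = 149833 / 21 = 7134.90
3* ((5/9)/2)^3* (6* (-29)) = -3625/324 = -11.19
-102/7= -14.57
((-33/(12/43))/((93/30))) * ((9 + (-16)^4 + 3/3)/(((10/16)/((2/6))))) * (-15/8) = 77508145/31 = 2500262.74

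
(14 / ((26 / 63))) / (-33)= -147 / 143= -1.03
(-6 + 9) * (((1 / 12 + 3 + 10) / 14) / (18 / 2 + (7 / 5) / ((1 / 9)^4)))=785 / 2574432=0.00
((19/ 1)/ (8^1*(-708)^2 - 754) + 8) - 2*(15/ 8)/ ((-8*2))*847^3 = 18272011310409511/ 128299456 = 142416904.02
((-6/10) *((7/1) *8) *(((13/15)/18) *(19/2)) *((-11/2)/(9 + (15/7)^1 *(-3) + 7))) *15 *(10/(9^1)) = 266266/1809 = 147.19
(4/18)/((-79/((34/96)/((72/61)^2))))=-63257/88459776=-0.00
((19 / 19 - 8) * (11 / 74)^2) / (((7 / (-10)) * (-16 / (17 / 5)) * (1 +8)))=-2057 / 394272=-0.01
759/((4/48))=9108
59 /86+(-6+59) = 4617 /86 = 53.69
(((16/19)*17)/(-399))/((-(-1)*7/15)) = -1360/17689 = -0.08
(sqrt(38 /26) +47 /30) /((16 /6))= 3 *sqrt(247) /104 +47 /80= 1.04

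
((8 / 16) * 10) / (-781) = -5 / 781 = -0.01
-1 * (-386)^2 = -148996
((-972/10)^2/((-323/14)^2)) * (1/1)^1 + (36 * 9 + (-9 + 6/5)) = 871015161/2608225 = 333.95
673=673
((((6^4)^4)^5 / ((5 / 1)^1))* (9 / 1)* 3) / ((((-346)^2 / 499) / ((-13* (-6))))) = 46946038634519461626188800447151611382829037283186315564021434023936 / 149645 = 313716052220384654523631300000000000000000000000000000000000000.00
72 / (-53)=-72 / 53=-1.36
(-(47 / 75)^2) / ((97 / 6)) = -4418 / 181875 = -0.02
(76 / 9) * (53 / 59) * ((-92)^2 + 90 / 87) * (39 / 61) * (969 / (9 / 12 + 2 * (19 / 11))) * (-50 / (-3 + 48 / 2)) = -22527545.69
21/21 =1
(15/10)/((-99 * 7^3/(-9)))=3/7546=0.00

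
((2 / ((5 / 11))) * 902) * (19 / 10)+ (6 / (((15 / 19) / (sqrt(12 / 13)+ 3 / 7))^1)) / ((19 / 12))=48 * sqrt(39) / 65+ 1319986 / 175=7547.39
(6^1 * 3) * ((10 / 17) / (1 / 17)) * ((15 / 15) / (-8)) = -45 / 2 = -22.50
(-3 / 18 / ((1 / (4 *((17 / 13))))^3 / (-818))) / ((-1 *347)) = -128602688 / 2287077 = -56.23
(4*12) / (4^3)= 3 / 4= 0.75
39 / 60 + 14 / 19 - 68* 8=-206193 / 380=-542.61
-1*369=-369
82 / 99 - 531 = -52487 / 99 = -530.17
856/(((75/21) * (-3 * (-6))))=2996/225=13.32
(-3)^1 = -3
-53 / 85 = -0.62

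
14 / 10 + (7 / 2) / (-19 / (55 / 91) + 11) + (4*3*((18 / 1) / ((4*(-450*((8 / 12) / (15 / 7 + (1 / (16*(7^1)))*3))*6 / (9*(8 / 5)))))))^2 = 29014603601 / 13769000000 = 2.11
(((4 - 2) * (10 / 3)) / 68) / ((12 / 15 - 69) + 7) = -25 / 15606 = -0.00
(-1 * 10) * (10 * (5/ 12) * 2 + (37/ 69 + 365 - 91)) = -65060/ 23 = -2828.70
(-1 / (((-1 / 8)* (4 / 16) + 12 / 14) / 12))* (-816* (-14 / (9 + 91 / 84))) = -368492544 / 22385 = -16461.58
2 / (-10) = -1 / 5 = -0.20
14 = 14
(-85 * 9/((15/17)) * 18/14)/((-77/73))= 569619/539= 1056.81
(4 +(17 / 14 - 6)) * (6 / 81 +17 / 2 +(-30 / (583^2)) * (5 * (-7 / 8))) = -314751389 / 46719288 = -6.74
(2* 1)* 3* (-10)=-60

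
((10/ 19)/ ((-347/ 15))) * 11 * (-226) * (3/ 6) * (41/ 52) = 3822225/ 171418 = 22.30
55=55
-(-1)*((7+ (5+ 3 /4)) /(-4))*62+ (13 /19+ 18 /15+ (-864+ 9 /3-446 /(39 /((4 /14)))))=-219930499 /207480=-1060.01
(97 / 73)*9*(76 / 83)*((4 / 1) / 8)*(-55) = -301.13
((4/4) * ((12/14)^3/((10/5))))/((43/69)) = 7452/14749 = 0.51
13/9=1.44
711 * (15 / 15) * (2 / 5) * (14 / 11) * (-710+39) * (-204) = 247735152 / 5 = 49547030.40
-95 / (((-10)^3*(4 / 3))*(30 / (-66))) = -627 / 4000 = -0.16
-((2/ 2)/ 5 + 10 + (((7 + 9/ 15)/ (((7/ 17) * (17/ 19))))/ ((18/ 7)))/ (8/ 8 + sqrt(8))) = -2852/ 315 - 722 * sqrt(2)/ 315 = -12.30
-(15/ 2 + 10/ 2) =-25/ 2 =-12.50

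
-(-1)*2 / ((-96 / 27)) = -9 / 16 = -0.56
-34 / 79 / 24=-17 / 948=-0.02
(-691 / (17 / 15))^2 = 107433225 / 289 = 371741.26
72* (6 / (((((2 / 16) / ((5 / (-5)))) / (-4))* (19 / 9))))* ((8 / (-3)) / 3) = -110592 / 19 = -5820.63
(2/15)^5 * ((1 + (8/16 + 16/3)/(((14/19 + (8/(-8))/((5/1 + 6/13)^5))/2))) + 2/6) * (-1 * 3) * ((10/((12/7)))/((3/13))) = -0.05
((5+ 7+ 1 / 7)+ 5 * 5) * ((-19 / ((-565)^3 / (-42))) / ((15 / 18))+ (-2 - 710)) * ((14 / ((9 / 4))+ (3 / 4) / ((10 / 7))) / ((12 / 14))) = -5068812428598919 / 24348886875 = -208174.30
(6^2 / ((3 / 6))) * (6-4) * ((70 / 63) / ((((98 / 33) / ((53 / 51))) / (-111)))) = -5177040 / 833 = -6214.93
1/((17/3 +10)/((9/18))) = 0.03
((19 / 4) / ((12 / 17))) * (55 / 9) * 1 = 17765 / 432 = 41.12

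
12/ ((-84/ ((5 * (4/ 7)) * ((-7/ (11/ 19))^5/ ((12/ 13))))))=55204627205/ 483153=114259.10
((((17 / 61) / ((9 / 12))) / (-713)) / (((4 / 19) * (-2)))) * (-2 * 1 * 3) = -323 / 43493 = -0.01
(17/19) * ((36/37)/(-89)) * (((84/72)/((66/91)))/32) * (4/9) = -10829/49553064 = -0.00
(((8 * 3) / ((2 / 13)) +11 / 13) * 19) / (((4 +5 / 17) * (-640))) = -658597 / 607360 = -1.08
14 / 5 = 2.80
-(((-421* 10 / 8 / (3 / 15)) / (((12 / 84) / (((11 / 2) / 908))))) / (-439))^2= -656788680625 / 10169057698816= -0.06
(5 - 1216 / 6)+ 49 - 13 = -485 / 3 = -161.67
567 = 567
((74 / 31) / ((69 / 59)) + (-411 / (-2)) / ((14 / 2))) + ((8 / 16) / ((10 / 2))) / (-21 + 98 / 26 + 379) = 11055121972 / 352090095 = 31.40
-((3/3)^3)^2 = -1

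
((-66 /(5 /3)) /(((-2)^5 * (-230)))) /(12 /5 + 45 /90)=-99 /53360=-0.00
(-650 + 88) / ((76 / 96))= -709.89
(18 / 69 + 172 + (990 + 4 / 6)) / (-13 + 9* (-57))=-40121 / 18147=-2.21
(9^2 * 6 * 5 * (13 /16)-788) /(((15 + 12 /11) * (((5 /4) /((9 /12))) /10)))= 104401 /236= 442.38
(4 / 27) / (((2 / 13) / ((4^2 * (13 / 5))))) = 5408 / 135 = 40.06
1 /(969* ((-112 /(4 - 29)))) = 25 /108528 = 0.00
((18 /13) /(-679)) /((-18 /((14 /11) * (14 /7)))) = 4 /13871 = 0.00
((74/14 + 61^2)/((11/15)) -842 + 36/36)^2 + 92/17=1812272098621/100793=17980138.49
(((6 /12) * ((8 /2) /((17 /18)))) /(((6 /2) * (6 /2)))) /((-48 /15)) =-0.07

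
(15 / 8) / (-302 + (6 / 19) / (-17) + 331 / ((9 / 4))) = -43605 / 3602528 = -0.01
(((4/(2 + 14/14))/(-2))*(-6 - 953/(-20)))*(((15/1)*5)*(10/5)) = -4165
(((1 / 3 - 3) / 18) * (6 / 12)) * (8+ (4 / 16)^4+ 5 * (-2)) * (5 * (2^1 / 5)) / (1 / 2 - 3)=-511 / 4320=-0.12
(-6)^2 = 36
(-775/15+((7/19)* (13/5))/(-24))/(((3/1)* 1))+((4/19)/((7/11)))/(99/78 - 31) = -70924449/4112360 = -17.25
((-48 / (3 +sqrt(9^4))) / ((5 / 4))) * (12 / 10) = -96 / 175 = -0.55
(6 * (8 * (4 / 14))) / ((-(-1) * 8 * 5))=12 / 35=0.34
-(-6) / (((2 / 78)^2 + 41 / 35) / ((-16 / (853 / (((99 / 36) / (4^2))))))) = -1756755 / 106447576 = -0.02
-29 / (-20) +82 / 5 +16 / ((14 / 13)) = 4579 / 140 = 32.71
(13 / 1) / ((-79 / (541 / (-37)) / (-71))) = -499343 / 2923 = -170.83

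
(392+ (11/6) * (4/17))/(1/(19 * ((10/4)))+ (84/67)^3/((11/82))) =3145173431345/117906414123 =26.68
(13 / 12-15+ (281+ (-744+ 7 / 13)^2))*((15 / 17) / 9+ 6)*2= 348782875295 / 51714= 6744457.50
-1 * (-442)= 442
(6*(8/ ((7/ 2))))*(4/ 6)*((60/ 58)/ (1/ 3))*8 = 46080/ 203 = 227.00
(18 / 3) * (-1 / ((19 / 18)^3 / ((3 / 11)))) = -104976 / 75449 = -1.39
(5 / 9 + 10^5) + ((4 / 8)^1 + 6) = 1800127 / 18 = 100007.06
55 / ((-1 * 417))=-55 / 417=-0.13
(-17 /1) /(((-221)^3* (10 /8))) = 4 /3174665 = 0.00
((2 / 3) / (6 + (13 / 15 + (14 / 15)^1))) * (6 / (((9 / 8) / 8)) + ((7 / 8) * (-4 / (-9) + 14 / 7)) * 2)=325 / 81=4.01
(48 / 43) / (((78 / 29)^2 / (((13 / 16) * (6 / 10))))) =841 / 11180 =0.08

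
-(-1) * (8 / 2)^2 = 16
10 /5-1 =1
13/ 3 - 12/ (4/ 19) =-52.67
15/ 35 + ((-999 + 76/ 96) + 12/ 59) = -9887977/ 9912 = -997.58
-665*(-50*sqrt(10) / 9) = 33250*sqrt(10) / 9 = 11682.86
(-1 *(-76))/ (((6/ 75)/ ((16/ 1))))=15200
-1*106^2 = -11236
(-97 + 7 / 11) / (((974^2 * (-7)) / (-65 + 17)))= -12720 / 18262013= -0.00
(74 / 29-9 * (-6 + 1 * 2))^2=1249924 / 841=1486.24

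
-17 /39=-0.44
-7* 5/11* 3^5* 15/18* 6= -42525/11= -3865.91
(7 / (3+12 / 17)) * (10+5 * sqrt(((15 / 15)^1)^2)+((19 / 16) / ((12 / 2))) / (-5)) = 122077 / 4320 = 28.26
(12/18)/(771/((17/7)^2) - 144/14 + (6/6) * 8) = 4046/779487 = 0.01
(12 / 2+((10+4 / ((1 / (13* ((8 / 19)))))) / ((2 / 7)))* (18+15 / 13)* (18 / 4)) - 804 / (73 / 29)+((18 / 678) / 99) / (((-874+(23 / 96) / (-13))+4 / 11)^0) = 9308.39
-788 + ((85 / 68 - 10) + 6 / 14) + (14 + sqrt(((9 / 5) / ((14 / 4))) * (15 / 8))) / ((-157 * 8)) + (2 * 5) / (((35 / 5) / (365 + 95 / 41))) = -24475499 / 90118 - 3 * sqrt(21) / 17584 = -271.59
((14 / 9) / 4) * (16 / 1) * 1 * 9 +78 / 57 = 1090 / 19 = 57.37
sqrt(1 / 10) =sqrt(10) / 10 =0.32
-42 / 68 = -21 / 34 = -0.62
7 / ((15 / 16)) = 112 / 15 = 7.47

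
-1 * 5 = -5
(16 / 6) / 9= 8 / 27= 0.30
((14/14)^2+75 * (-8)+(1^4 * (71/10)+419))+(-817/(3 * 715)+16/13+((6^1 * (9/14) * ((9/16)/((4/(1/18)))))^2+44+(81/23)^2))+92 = -4308211250699/182191865856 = -23.65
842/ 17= 49.53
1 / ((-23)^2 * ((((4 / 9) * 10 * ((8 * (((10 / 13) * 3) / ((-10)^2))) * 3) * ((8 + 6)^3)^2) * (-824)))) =-13 / 105027027976192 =-0.00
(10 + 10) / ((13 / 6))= 120 / 13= 9.23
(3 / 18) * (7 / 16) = 7 / 96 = 0.07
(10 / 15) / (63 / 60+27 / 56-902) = -560 / 756393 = -0.00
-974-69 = -1043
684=684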